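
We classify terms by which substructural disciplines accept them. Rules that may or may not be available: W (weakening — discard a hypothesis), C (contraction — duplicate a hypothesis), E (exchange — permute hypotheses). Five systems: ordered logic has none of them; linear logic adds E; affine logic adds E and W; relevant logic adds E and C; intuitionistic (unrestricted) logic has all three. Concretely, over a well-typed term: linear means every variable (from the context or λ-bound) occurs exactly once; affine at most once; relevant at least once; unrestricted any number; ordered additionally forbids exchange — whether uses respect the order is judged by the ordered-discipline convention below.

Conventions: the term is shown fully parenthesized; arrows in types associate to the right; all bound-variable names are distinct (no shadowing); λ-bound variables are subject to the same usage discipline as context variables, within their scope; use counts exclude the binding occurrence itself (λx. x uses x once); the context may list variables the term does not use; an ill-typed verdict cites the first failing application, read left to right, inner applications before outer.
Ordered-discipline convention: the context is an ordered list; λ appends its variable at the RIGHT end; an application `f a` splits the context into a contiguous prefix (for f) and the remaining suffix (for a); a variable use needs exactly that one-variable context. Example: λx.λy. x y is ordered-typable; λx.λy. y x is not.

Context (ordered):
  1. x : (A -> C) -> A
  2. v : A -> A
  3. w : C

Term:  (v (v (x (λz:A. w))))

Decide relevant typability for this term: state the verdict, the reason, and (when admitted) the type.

no — z never used (weakening)
use counts: x=1, v=2, w=1, z [bound]=0
order of uses: v, v, x, w
typing: well-typed at A
all disciplines: ordered ✗ · linear ✗ · affine ✗ · relevant ✗ · unrestricted ✓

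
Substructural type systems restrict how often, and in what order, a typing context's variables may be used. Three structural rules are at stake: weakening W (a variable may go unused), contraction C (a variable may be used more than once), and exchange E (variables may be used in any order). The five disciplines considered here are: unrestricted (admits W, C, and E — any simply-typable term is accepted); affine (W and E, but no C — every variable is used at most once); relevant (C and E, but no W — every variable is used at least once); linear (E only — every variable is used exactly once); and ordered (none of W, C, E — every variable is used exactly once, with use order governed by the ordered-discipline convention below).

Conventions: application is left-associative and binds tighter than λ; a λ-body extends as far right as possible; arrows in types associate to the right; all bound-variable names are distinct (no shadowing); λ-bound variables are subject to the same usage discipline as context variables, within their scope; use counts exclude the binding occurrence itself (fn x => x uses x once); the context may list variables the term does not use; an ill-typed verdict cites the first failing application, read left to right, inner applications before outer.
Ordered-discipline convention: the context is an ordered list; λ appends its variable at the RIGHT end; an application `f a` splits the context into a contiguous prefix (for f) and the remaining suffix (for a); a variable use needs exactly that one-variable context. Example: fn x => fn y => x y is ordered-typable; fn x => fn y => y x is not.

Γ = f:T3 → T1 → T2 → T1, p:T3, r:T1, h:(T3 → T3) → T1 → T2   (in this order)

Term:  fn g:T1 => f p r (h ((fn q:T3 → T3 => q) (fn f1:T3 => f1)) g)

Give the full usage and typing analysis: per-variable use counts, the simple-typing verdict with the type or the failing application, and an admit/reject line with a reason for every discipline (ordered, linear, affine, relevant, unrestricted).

variable uses: f: 1, p: 1, r: 1, h: 1, g [bound]: 1, q [bound]: 1, f1 [bound]: 1
use order (left to right): f, p, r, h, q, f1, g
typing: well-typed at T1 → T1
ordered: ✓, one use each (f, p, r, h, g, q, f1); ordered split holds
linear: ✓, single use per variable (f, p, r, h, g, q, f1)
affine: ✓, at most one use each (f, p, r, h, g, q, f1)
relevant: ✓, at least one use each (f, p, r, h, g, q, f1)
unrestricted: ✓, typability at T1 → T1 is all that's needed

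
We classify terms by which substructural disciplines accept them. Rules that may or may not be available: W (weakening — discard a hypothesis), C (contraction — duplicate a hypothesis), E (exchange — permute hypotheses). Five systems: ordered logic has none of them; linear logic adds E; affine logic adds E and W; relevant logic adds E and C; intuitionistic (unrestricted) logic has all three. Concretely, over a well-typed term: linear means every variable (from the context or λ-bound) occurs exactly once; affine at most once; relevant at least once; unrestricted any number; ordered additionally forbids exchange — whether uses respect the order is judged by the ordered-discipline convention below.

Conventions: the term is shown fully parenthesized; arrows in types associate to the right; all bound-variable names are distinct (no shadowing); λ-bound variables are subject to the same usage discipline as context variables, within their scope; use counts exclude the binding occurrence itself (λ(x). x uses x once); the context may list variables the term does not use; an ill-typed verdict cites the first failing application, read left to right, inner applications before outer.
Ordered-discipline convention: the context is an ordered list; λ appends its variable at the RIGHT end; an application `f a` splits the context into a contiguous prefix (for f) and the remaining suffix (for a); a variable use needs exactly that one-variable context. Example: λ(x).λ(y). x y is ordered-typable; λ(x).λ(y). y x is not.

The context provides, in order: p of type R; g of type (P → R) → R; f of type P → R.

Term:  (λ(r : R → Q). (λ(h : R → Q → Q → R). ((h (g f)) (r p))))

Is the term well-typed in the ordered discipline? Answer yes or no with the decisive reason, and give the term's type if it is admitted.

no — needs exchange: uses follow h, g, f, r, p
usage: p: 1, g: 1, f: 1, r [bound]: 1, h [bound]: 1
order of uses: h, g, f, r, p
typing: the term checks, with type (R → Q) → (R → Q → Q → R) → Q → R
per-discipline verdicts: ordered ✗, linear ✓, affine ✓, relevant ✓, unrestricted ✓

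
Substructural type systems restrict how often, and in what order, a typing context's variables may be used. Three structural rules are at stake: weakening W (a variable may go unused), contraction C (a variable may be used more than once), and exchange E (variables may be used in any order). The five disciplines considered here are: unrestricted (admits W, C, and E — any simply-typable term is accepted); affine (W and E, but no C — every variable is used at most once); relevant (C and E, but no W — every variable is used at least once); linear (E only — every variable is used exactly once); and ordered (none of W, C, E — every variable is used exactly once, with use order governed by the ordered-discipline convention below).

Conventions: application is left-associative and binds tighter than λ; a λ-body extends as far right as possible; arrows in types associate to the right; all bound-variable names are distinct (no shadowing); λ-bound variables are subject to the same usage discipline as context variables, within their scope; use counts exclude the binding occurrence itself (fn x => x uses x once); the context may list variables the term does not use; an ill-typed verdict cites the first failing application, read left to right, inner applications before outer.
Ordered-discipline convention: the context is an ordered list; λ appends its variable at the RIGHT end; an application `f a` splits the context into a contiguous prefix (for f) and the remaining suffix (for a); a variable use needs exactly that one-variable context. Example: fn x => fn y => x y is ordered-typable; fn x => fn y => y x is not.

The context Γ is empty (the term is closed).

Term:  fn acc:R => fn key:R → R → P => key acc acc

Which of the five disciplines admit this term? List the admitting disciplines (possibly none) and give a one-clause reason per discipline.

admitting disciplines: relevant, unrestricted
variable uses: acc [bound]: 2×; key [bound]: 1×
use order (left to right): key, acc, acc
typing: the term checks, with type R → (R → R → P) → P
ordered ✗ (uses contraction: acc ×2)
linear ✗ (uses contraction: acc ×2)
affine ✗ (uses contraction: acc ×2)
relevant ✓ (at least one use each (acc, key))
unrestricted ✓ (well-typed at R → (R → R → P) → P; no restrictions here)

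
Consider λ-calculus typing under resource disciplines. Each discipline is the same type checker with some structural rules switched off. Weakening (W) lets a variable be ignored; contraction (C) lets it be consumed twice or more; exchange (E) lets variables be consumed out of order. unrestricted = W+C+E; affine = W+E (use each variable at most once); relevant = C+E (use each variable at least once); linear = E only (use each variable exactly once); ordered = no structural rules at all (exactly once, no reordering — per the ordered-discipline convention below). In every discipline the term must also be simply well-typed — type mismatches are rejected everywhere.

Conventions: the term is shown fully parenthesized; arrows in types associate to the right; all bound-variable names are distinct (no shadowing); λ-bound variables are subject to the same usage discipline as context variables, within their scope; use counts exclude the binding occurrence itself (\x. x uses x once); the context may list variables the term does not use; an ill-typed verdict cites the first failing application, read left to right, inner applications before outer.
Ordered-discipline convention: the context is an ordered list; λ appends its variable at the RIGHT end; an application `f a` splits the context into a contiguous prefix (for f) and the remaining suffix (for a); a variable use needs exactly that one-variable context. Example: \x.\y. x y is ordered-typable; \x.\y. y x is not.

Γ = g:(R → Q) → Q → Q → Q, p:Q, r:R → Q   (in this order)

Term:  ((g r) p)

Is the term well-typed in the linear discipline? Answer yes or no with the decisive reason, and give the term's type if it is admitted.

yes — g, p, r: one use apiece; term : Q → Q
variable uses: g=1; p=1; r=1
uses in reading order: g, r, p
typing: the term checks, with type Q → Q
across the five disciplines: ordered ✗, linear ✓, affine ✓, relevant ✓, unrestricted ✓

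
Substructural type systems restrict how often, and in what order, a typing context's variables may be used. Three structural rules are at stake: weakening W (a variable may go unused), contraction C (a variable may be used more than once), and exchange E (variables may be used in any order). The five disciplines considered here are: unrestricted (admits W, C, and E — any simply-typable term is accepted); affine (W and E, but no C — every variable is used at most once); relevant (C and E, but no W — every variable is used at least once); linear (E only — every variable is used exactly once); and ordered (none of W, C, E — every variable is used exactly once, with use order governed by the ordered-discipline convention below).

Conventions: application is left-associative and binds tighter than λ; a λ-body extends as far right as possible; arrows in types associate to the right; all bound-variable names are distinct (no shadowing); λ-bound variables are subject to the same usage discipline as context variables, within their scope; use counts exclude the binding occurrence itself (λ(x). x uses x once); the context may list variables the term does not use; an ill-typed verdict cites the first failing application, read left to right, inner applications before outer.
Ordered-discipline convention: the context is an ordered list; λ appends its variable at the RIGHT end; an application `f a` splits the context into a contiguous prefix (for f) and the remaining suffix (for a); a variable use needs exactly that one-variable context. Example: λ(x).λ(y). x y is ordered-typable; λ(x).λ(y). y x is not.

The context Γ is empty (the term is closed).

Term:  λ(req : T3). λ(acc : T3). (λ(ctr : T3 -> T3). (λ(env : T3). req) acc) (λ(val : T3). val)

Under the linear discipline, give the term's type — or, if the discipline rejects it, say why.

not well-typed under linear — needs weakening: ctr, env unused
usage: req [bound]: 1×; acc [bound]: 1×; ctr [bound]: 0×; env [bound]: 0×; val [bound]: 1×
order of uses: req, acc, val
typing: well-typed — term : T3 -> T3 -> T3
across the five disciplines: ordered ✗ · linear ✗ · affine ✓ · relevant ✗ · unrestricted ✓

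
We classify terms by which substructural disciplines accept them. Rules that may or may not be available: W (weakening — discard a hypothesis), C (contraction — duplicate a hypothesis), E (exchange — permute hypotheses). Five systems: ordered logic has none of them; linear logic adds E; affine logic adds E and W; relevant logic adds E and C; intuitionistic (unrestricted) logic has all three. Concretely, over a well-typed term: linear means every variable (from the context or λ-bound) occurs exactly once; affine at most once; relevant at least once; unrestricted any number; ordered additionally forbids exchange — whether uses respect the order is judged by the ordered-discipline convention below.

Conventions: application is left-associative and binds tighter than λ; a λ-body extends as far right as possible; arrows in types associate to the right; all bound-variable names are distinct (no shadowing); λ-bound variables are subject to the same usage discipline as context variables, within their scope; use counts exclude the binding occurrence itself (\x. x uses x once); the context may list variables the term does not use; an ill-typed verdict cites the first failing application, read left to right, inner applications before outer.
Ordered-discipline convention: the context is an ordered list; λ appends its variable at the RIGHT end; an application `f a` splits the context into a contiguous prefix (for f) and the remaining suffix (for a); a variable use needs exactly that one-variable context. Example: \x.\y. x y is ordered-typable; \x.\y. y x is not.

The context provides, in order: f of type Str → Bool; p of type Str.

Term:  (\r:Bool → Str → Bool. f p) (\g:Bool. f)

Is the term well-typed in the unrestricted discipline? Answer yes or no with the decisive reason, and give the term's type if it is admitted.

yes — well-typed at Bool; no restrictions here; term : Bool
usage: f: 2×, p: 1×, r (bound): 0×, g (bound): 0×
left-to-right use order: f, p, f
typing: the term checks, with type Bool
per-discipline verdicts: ordered ✗, linear ✗, affine ✗, relevant ✗, unrestricted ✓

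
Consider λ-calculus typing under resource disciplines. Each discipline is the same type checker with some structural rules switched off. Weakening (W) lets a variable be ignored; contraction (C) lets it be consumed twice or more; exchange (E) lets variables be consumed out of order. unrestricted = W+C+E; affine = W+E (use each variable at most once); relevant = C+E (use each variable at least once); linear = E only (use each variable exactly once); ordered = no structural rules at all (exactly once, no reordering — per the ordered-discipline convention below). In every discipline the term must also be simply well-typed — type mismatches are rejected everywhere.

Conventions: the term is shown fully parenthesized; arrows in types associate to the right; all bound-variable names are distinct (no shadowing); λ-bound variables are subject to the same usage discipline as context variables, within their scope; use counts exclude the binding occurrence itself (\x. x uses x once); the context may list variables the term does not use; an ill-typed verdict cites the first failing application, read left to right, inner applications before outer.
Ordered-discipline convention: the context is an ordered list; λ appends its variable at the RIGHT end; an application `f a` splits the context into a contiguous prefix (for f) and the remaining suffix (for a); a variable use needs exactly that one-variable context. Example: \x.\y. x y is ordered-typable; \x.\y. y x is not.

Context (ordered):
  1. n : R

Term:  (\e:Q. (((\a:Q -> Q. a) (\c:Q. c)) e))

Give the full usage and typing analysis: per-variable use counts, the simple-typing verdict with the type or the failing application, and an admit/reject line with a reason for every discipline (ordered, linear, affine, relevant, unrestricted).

use counts: n ×0; e [bound] ×1; a [bound] ×1; c [bound] ×1
uses in reading order: a, c, e
typing: the term checks, with type Q -> Q
ordered: ✗ — n never used (weakening)
linear: ✗ — n never used (weakening)
affine: ✓ — none of n, e, a, c used more than once
relevant: ✗ — n never used (weakening)
unrestricted: ✓ — typability at Q -> Q is all that's needed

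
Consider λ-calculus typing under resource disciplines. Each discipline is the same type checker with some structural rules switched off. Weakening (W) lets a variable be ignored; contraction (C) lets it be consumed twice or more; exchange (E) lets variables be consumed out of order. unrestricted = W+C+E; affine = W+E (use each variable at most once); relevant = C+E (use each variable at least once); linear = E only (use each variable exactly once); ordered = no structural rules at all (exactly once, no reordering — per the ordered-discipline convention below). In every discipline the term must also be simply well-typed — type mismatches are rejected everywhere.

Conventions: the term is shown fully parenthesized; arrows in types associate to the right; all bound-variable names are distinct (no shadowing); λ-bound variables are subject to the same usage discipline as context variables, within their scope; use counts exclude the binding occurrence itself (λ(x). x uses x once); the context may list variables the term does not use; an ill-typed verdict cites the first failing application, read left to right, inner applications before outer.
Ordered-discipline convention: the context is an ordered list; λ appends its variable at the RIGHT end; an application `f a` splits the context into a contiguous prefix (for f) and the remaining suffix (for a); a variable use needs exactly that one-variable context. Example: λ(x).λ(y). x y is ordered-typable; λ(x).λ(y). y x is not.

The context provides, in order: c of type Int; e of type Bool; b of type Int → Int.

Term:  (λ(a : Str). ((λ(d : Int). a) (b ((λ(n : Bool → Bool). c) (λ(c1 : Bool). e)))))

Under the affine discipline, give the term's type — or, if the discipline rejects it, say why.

term : Str → Str
usage: c: 1, e: 1, b: 1, a [bound]: 1, d [bound]: 0, n [bound]: 0, c1 [bound]: 0
uses in reading order: a, b, c, e
typing: well-typed at Str → Str
across the five disciplines: ordered ✗ | linear ✗ | affine ✓ | relevant ✗ | unrestricted ✓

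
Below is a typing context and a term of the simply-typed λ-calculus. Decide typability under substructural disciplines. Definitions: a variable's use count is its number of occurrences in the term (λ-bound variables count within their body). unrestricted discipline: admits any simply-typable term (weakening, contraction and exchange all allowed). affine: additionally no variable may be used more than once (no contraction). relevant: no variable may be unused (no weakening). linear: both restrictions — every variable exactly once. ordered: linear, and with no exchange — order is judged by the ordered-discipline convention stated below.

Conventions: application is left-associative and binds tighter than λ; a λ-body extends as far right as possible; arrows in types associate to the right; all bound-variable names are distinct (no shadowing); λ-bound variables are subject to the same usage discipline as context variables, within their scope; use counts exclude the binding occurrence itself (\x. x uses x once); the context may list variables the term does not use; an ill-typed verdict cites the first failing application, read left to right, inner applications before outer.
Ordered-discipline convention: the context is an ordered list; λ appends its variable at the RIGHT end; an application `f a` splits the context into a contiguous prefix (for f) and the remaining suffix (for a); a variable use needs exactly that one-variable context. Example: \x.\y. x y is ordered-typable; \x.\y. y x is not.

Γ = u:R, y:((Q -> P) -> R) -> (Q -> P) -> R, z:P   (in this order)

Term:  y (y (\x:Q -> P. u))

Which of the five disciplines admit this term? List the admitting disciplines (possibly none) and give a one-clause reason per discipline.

admitting disciplines: unrestricted
counts: u ×1; y ×2; z ×0; x (bound) ×0
uses in reading order: y, y, u
typing: well-typed — term : (Q -> P) -> R
ordered: ✗ — repeated use of y ×2; needs weakening: z, x unused
linear: ✗ — repeated use of y ×2; needs weakening: z, x unused
affine: ✗ — repeated use of y ×2
relevant: ✗ — needs weakening: z, x unused
unrestricted: ✓ — simply typable at (Q -> P) -> R; W, C, E all held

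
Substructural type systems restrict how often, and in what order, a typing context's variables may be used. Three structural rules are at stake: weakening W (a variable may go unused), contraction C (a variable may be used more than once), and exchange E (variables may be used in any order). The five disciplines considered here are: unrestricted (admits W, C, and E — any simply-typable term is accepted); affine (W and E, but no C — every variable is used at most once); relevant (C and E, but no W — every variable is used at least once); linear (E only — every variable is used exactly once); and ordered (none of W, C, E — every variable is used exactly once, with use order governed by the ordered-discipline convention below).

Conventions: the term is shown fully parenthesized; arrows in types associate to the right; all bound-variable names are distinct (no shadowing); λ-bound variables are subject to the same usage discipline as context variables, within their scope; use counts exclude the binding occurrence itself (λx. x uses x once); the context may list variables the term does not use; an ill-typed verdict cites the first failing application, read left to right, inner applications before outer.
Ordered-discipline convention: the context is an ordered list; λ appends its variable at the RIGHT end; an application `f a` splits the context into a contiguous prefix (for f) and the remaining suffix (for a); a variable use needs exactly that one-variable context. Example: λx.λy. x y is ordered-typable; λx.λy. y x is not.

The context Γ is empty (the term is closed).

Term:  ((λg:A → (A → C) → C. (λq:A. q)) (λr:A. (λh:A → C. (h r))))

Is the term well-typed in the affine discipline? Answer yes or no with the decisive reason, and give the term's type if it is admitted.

yes — at most one use each (g, q, r, h); term : A → A
use counts: g (λ-bound) ×0; q (λ-bound) ×1; r (λ-bound) ×1; h (λ-bound) ×1
uses in reading order: q, h, r
typing: well-typed at A → A
across the five disciplines: ordered ✗ · linear ✗ · affine ✓ · relevant ✗ · unrestricted ✓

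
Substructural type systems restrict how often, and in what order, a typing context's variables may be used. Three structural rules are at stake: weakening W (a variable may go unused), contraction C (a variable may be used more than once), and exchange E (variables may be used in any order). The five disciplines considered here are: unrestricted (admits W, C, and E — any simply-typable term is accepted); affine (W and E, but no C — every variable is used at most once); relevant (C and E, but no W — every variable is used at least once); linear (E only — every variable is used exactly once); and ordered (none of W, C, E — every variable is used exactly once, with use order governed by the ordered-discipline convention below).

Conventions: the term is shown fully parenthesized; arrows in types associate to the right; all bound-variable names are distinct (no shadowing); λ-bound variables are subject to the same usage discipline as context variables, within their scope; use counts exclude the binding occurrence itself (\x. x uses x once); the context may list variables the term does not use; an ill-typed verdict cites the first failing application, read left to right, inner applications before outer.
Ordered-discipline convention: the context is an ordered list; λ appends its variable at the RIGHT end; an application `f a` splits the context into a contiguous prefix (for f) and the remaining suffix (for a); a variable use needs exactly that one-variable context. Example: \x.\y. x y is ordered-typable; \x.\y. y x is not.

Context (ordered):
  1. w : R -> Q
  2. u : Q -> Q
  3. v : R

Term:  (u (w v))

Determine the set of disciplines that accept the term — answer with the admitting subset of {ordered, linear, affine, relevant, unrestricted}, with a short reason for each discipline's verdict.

accepted by: linear, affine, relevant, unrestricted
counts: w: 1, u: 1, v: 1
uses in reading order: u, w, v
typing: well-typed at Q
ordered: ✗, no ordered split (uses run u, w, v)
linear: ✓, each of w, u, v used exactly once
affine: ✓, no duplicate uses among w, u, v
relevant: ✓, w, u, v: all used, weakening unneeded
unrestricted: ✓, well-typed at Q; no restrictions here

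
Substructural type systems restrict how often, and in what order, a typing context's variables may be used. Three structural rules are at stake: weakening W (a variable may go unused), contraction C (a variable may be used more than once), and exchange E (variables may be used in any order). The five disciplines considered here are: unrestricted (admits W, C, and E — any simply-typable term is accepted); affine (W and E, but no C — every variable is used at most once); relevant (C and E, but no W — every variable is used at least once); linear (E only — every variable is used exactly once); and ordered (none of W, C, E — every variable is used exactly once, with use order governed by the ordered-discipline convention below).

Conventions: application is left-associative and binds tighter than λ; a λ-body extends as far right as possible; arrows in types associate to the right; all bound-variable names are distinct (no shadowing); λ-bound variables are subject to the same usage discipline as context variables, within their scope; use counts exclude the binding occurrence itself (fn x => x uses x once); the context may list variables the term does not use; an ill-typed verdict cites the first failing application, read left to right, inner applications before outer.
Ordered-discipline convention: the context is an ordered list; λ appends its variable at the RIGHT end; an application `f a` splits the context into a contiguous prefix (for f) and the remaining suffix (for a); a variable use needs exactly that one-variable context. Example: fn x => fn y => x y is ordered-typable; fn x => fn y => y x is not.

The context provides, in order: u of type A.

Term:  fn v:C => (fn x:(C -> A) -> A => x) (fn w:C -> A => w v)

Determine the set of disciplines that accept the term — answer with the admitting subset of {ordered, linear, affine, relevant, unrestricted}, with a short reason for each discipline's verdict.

admitted in: affine, unrestricted
variable uses: u ×0, v (bound) ×1, x (bound) ×1, w (bound) ×1
uses in reading order: x, w, v
typing: ✓ — C -> (C -> A) -> A
ordered: ✗ — u never used (weakening)
linear: ✗ — u never used (weakening)
affine: ✓ — none of u, v, x, w used more than once
relevant: ✗ — u never used (weakening)
unrestricted: ✓ — simply typable at C -> (C -> A) -> A; W, C, E all held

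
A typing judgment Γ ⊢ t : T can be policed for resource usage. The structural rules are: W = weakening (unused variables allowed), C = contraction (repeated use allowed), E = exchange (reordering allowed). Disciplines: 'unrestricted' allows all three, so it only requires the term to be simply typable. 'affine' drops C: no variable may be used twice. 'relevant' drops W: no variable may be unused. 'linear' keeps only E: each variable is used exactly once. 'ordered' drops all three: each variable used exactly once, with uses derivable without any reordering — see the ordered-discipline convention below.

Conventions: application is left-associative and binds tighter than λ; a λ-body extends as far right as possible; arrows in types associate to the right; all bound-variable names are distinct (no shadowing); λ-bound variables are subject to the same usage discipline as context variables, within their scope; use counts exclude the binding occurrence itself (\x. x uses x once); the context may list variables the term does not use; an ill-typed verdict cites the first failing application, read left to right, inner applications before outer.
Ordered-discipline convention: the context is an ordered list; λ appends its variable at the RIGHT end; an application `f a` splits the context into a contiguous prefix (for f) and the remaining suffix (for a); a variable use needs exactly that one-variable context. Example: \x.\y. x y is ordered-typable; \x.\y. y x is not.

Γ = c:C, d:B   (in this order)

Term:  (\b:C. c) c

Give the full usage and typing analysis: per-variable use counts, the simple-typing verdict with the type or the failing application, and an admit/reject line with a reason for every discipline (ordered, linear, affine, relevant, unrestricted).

usage: c: 2×; d: 0×; b (bound): 0×
left-to-right use order: c, c
typing: well-typed — term : C
ordered: ✗, repeated use of c ×2; d, b left unused
linear: ✗, repeated use of c ×2; d, b left unused
affine: ✗, repeated use of c ×2
relevant: ✗, d, b left unused
unrestricted: ✓, well-typed at C; no restrictions here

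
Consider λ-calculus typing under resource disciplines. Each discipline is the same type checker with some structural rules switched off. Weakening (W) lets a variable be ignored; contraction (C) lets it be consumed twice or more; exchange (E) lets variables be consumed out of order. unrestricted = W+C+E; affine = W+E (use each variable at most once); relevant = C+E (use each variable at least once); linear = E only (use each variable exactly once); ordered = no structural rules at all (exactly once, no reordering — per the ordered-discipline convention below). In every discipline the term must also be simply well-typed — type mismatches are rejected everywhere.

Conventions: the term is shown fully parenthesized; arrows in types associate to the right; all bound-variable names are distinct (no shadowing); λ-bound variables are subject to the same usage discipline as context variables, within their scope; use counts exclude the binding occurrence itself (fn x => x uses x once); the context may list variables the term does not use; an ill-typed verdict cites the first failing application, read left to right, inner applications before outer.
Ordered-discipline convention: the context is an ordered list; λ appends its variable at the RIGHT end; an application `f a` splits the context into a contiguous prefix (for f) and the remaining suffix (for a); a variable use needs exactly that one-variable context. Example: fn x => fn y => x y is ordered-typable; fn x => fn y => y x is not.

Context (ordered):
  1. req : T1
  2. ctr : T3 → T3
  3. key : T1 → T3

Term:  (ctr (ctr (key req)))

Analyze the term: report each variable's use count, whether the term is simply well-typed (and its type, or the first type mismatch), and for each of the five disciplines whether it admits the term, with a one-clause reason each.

variable uses: req ×1; ctr ×2; key ×1
use order (left to right): ctr, ctr, key, req
typing: well-typed at T3
ordered: ✗, needs contraction — ctr ×2
linear: ✗, needs contraction — ctr ×2
affine: ✗, needs contraction — ctr ×2
relevant: ✓, at least one use each (req, ctr, key)
unrestricted: ✓, typability at T3 is all that's needed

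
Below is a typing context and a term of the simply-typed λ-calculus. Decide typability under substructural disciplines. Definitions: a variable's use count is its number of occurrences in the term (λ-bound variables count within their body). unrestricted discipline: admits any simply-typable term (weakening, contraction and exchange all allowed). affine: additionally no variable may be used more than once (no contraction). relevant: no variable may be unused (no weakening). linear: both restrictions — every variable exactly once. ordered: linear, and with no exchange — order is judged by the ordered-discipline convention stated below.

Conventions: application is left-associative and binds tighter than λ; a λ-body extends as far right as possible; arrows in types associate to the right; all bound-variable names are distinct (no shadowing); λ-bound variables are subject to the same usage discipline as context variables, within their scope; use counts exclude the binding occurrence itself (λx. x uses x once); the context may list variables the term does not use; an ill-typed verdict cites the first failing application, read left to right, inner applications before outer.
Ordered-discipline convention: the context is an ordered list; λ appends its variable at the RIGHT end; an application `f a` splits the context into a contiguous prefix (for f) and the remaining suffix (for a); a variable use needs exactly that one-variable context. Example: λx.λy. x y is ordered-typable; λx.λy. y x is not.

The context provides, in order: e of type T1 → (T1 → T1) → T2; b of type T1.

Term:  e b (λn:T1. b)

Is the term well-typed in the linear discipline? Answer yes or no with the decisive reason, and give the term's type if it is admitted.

no — uses contraction: b ×2; n never used (weakening)
use counts: e: 1, b: 2, n [bound]: 0
order of uses: e, b, b
typing: well-typed at T2
all disciplines: ordered ✗ | linear ✗ | affine ✗ | relevant ✗ | unrestricted ✓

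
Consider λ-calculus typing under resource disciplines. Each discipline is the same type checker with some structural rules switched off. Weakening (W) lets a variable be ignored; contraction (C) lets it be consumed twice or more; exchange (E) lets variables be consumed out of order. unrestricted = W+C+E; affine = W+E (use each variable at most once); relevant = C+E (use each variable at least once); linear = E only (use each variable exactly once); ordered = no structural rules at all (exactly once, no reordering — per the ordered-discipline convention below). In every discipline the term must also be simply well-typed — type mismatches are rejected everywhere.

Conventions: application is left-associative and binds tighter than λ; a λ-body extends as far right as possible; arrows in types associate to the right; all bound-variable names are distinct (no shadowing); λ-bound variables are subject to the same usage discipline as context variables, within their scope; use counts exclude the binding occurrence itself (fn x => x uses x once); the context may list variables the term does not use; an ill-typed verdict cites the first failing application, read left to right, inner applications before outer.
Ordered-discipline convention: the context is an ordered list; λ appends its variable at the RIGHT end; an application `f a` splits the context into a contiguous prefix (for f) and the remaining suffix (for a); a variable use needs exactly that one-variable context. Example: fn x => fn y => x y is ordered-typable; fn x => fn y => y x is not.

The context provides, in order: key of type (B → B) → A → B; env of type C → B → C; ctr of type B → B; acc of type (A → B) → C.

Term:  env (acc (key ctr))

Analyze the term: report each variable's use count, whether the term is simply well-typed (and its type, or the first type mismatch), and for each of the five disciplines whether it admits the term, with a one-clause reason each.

usage: key ×1; env ×1; ctr ×1; acc ×1
use order (left to right): env, acc, key, ctr
typing: well-typed — term : B → C
ordered: ✗, no contiguous prefix/suffix split fits env, acc, key, ctr
linear: ✓, each of key, env, ctr, acc used exactly once
affine: ✓, at most one use each (key, env, ctr, acc)
relevant: ✓, key, env, ctr, acc: all used, weakening unneeded
unrestricted: ✓, typability at B → C is all that's needed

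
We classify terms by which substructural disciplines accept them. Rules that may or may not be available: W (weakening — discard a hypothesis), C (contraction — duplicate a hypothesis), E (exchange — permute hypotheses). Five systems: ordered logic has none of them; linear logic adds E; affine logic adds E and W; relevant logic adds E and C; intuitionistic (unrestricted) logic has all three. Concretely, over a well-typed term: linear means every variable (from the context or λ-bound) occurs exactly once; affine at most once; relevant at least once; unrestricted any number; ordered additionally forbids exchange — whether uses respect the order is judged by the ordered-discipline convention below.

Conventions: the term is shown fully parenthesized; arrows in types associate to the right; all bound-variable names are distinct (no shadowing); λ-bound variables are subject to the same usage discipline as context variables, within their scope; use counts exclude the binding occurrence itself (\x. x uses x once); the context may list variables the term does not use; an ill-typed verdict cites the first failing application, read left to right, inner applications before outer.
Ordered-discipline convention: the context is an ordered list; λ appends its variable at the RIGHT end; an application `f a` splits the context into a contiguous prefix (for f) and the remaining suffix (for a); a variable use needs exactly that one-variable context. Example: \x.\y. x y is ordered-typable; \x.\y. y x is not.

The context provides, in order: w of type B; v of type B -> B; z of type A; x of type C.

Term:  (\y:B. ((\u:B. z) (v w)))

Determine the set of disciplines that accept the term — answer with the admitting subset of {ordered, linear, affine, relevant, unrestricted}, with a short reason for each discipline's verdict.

accepted by: affine, unrestricted
counts: w ×1; v ×1; z ×1; x ×0; y (λ-bound) ×0; u (λ-bound) ×0
uses in reading order: z, v, w
typing: the term checks, with type B -> A
ordered: ✗ — needs weakening: x, y, u unused
linear: ✗ — needs weakening: x, y, u unused
affine: ✓ — no duplicate uses among w, v, z, x, y, u
relevant: ✗ — needs weakening: x, y, u unused
unrestricted: ✓ — well-typed at B -> A; no restrictions here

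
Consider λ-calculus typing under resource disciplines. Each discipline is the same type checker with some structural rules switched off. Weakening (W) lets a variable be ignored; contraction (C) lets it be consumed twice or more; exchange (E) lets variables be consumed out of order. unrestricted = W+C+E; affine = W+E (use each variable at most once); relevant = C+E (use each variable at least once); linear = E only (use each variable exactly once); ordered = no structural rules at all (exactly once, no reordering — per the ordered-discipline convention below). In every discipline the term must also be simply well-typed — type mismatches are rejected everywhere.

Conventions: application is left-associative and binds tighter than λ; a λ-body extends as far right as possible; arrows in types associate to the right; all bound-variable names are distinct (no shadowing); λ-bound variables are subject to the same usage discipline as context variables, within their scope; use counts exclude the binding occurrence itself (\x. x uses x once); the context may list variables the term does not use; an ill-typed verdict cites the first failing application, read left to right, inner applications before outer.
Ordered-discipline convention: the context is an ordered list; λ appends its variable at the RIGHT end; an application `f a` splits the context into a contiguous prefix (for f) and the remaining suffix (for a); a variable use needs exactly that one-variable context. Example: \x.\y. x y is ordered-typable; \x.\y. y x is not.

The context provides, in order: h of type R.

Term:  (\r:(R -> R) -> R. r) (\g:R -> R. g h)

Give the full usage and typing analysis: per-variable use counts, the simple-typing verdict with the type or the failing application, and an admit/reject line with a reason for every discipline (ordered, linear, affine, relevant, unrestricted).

usage: h: 1×, r (bound): 1×, g (bound): 1×
order of uses: r, g, h
typing: ✓ — (R -> R) -> R
ordered ✗ (use order r, g, h needs exchange)
linear ✓ (each of h, r, g used exactly once)
affine ✓ (no duplicate uses among h, r, g)
relevant ✓ (every one of h, r, g appears)
unrestricted ✓ (type-checks ((R -> R) -> R) and nothing is barred)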